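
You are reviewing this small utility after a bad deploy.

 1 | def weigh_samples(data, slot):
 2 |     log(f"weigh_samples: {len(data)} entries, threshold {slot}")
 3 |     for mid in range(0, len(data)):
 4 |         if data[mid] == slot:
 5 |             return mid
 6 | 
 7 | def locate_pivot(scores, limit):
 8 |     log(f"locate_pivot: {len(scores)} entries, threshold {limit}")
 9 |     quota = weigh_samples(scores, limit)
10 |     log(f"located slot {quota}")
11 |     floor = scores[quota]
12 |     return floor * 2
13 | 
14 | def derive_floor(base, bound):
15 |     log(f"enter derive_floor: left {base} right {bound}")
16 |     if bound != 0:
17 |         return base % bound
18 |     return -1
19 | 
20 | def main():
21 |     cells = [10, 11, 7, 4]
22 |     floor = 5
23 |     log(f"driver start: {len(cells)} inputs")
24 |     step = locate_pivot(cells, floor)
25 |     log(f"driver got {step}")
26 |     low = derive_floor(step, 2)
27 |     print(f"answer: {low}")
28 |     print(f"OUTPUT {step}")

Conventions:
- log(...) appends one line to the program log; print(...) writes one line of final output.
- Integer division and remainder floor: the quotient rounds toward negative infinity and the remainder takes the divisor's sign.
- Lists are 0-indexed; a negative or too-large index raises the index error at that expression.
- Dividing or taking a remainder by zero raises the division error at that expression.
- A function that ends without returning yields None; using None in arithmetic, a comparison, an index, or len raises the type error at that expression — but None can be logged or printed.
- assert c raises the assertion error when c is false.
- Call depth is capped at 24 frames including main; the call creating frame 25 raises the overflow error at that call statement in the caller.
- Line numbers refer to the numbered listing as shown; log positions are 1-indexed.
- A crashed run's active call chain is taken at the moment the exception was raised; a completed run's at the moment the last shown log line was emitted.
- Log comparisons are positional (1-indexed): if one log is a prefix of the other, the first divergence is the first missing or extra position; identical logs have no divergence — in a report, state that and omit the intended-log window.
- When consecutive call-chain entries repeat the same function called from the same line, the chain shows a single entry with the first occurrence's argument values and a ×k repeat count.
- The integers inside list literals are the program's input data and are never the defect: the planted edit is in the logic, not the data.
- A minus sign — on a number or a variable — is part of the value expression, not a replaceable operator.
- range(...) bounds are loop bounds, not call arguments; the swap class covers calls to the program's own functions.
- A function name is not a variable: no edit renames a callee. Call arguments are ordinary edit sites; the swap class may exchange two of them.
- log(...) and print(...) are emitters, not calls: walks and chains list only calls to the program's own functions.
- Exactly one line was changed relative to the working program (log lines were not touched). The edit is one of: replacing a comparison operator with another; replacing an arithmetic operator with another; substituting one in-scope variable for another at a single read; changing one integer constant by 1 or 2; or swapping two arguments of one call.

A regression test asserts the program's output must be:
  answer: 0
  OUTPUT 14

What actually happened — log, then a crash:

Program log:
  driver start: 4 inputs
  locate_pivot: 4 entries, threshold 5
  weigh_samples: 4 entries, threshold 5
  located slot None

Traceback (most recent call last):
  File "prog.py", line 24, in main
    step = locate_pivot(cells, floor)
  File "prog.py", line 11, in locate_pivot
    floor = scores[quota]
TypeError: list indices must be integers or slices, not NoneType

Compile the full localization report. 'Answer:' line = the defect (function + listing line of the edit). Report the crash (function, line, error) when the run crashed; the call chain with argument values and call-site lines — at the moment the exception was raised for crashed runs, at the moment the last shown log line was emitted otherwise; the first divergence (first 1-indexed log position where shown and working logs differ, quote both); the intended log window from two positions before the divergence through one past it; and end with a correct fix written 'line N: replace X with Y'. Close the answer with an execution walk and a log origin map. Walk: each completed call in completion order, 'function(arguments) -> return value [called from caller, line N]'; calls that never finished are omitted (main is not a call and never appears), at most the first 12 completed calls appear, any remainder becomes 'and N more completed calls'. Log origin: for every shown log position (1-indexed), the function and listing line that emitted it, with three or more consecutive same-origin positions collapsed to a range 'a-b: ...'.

Answer: the defect is in main at line 22.
The tell: Everything matches until log position 2, which reads 'locate_pivot: 4 entries, threshold 5' in place of 'locate_pivot: 4 entries, threshold 7'.
Crash: locate_pivot, line 11, TypeError.
Call chain: main -> locate_pivot([10, 11, 7, 4], 5) (called at line 24).
First divergence: position 2; shown 'locate_pivot: 4 entries, threshold 5' vs intended 'locate_pivot: 4 entries, threshold 7'.
Intended log window:
  1: driver start: 4 inputs
  2: locate_pivot: 4 entries, threshold 7
  3: weigh_samples: 4 entries, threshold 7
Execution walk:
  weigh_samples([10, 11, 7, 4], 5) -> None  [called from locate_pivot, line 9]
Origin of each log line:
  1: logged in main at line 23
  2: logged in locate_pivot at line 8
  3: logged in weigh_samples at line 2
  4: logged in locate_pivot at line 10
A correct fix: line 22: replace `5` with `7`.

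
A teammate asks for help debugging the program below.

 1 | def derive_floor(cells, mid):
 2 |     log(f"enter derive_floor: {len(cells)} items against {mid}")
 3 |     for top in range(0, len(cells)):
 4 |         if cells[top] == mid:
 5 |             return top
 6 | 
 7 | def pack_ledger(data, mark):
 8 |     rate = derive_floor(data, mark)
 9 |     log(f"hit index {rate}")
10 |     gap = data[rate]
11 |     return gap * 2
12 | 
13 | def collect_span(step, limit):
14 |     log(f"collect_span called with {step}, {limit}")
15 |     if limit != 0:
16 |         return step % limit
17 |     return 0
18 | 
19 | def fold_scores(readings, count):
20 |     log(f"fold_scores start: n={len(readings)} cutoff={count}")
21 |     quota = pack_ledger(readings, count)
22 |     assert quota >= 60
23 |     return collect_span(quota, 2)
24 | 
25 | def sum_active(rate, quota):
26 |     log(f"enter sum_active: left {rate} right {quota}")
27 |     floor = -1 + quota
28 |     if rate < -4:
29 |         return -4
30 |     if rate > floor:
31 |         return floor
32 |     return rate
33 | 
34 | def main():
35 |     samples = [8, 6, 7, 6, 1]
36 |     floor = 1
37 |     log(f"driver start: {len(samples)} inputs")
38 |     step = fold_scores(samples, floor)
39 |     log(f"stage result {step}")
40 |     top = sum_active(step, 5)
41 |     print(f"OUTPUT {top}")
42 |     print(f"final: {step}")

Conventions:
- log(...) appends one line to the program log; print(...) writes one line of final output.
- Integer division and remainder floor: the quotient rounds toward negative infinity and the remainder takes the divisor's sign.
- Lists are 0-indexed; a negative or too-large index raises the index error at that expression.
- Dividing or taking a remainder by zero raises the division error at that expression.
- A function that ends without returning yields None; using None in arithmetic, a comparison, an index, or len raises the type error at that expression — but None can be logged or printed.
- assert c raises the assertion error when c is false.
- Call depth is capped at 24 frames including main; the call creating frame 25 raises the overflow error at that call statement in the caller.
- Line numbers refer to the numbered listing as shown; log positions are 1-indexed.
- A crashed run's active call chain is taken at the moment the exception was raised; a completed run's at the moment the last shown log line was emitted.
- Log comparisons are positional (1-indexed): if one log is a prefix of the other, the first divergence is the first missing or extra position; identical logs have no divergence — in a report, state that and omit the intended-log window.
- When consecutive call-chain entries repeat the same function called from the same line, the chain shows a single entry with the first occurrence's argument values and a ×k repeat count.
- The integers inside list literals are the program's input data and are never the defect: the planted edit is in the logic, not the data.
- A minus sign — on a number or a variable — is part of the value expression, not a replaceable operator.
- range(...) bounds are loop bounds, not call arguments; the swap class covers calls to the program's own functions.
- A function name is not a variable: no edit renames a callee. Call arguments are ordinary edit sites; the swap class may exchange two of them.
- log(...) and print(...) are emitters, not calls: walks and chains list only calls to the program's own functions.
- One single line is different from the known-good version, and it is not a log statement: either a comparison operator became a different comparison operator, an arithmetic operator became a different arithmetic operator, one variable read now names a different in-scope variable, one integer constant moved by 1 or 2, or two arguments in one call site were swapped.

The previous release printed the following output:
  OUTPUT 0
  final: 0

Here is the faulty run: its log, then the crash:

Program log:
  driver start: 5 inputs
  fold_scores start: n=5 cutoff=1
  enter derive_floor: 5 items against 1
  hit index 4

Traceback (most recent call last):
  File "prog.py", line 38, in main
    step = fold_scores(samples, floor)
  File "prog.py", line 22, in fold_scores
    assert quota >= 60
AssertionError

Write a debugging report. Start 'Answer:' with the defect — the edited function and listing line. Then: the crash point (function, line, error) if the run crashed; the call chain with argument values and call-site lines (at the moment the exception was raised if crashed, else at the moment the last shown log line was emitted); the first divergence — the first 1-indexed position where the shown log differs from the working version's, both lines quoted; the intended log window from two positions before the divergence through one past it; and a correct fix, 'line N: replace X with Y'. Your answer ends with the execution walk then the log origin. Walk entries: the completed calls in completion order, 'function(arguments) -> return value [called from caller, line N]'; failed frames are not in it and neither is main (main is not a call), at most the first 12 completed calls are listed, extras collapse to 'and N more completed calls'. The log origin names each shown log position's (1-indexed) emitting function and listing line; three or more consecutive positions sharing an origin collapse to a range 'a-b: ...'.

Answer: the defect is in fold_scores at line 22.
Key fact: Only 4 log lines were emitted before the run died; the intended continuation was 'collect_span called with 2, 2'.
Crash: fold_scores, line 22, AssertionError.
Call chain: main -> fold_scores([8, 6, 7, 6, 1], 1) (called at line 38).
First divergence: position 5 — after 4 matching lines the faulty run goes silent; intended next line 'collect_span called with 2, 2'.
Intended log window:
  3: enter derive_floor: 5 items against 1
  4: hit index 4
  5: collect_span called with 2, 2
  6: stage result 0
Execution walk:
  derive_floor([8, 6, 7, 6, 1], 1) -> 4  [called from pack_ledger, line 8]
  pack_ledger([8, 6, 7, 6, 1], 1) -> 2  [called from fold_scores, line 21]
Log origin:
  1: logged in main at line 37
  2: logged in fold_scores at line 20
  3: logged in derive_floor at line 2
  4: logged in pack_ledger at line 9
A correct fix: line 22: replace `>=` with `<=`.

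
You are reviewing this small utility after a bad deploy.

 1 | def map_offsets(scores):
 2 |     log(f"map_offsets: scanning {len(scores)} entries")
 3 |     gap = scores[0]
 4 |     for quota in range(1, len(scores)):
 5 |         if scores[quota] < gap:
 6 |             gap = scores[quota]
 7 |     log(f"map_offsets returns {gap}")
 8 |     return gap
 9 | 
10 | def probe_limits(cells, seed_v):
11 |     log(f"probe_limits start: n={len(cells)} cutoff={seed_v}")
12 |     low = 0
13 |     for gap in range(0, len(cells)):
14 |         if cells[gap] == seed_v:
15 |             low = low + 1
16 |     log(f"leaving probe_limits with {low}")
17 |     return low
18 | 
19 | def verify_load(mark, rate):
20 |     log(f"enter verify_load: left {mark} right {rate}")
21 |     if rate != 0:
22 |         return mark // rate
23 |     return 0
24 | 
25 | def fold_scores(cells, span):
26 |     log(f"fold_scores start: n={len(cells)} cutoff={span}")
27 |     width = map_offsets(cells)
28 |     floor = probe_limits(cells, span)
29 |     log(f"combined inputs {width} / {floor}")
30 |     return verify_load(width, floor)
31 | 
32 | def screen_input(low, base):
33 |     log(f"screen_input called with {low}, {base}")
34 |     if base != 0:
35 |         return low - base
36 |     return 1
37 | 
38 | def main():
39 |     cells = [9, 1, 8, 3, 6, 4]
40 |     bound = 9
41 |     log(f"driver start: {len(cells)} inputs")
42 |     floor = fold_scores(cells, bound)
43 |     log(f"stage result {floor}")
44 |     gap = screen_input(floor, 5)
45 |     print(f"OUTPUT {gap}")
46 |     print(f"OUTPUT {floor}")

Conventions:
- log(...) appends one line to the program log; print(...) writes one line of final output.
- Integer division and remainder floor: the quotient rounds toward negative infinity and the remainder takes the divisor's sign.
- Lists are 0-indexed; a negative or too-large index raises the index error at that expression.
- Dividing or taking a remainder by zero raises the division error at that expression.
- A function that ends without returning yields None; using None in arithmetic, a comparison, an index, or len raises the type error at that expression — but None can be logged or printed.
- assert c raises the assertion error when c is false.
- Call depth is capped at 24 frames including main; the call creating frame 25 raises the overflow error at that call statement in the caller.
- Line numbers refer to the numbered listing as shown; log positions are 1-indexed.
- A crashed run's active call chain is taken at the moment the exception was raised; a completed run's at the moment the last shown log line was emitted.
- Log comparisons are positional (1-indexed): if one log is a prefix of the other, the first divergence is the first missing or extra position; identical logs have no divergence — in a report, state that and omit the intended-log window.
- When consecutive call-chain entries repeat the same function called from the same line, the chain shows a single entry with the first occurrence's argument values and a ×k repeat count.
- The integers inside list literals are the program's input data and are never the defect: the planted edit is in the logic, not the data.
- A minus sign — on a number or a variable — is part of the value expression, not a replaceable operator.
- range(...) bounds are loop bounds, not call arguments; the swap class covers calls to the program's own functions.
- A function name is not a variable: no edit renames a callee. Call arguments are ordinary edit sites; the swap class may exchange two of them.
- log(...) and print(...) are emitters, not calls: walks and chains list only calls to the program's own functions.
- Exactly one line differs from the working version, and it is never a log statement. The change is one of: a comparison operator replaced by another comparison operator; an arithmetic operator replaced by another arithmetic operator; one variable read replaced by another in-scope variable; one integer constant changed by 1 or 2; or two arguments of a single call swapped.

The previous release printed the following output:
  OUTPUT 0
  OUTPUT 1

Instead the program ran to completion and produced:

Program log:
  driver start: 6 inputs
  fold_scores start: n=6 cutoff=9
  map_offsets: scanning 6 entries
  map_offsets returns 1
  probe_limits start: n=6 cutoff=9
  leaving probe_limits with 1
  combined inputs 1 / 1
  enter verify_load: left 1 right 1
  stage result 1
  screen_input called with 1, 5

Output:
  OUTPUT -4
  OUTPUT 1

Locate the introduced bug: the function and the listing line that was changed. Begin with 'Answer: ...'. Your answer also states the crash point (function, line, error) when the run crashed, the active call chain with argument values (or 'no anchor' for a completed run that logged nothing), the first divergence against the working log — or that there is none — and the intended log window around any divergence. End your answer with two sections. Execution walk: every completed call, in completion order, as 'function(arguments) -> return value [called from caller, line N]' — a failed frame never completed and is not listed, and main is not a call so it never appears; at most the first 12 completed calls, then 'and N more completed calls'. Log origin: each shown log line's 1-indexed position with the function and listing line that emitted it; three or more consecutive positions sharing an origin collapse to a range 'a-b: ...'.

Answer: the defect is in screen_input at line 35.
Core observation: The logs agree in full; only the final output differs.
Call chain: main -> screen_input(1, 5) (called at line 44).
First divergence: there is none — every log position agrees.
Execution walk:
  map_offsets([9, 1, 8, 3, 6, 4]) -> 1  [called from fold_scores, line 27]
  probe_limits([9, 1, 8, 3, 6, 4], 9) -> 1  [called from fold_scores, line 28]
  verify_load(1, 1) -> 1  [called from fold_scores, line 30]
  fold_scores([9, 1, 8, 3, 6, 4], 9) -> 1  [called from main, line 42]
  screen_input(1, 5) -> -4  [called from main, line 44]
Log line origins:
  1 — main, line 41
  2 — fold_scores, line 26
  3 — map_offsets, line 2
  4 — map_offsets, line 7
  5 — probe_limits, line 11
  6 — probe_limits, line 16
  7 — fold_scores, line 29
  8 — verify_load, line 20
  9 — main, line 43
  10 — screen_input, line 33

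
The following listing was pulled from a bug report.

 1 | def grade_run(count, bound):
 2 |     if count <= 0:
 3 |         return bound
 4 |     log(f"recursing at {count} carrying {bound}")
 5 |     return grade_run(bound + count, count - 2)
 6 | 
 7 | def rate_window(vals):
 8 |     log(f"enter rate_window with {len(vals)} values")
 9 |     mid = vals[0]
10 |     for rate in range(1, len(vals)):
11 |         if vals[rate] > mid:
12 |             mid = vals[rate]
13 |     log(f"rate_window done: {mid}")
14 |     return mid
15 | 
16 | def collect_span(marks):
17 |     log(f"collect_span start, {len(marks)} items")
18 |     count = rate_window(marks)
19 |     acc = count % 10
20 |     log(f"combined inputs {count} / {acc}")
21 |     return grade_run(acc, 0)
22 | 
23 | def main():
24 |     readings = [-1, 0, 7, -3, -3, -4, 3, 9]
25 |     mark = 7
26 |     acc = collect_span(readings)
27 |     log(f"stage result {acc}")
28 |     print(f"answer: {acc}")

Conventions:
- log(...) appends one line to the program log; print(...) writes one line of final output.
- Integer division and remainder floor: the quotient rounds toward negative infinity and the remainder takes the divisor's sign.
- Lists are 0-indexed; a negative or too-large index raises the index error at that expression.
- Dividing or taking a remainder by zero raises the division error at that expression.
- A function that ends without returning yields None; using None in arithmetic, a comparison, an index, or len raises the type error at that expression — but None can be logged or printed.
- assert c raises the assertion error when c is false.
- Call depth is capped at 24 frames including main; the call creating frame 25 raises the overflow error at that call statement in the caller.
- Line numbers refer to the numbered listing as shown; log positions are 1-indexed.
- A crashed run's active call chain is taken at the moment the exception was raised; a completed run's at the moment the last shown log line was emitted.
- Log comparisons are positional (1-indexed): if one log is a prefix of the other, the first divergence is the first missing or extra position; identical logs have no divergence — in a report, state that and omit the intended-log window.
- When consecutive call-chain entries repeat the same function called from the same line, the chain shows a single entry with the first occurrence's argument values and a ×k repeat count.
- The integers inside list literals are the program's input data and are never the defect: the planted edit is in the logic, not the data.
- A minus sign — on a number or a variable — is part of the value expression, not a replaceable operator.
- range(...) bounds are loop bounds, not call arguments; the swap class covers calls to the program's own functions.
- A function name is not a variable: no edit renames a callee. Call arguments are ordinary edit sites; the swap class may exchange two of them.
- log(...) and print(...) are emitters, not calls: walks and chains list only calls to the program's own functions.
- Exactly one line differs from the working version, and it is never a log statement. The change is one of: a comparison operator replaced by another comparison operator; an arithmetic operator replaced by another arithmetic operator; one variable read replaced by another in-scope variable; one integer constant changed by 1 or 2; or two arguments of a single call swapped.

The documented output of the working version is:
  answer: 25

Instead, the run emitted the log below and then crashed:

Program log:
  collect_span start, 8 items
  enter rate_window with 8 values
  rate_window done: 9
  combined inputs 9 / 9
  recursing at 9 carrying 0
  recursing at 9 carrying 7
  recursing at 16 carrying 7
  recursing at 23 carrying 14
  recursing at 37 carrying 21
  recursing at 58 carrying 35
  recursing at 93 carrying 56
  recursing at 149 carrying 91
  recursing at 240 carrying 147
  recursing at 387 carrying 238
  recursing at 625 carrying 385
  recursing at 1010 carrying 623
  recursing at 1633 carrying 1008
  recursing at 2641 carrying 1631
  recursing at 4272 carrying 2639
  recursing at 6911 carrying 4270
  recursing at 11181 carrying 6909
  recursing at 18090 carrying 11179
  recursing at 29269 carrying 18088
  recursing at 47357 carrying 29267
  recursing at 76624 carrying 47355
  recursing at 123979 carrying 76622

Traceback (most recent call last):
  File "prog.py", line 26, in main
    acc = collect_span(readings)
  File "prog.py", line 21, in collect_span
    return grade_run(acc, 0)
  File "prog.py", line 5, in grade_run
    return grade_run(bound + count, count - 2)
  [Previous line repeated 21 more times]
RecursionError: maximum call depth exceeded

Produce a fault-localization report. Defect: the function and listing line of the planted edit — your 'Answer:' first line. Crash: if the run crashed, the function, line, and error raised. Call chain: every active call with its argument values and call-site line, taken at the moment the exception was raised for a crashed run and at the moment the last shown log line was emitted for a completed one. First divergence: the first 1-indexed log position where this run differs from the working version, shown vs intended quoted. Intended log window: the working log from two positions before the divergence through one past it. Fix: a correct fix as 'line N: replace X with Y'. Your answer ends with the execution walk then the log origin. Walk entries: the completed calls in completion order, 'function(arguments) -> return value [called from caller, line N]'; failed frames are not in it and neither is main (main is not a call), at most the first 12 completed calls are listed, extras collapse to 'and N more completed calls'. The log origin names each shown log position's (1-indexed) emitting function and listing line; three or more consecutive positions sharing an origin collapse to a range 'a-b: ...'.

Answer: the defect is in grade_run at line 5.
Key fact: At log position 6 the runs split — shown 'recursing at 9 carrying 7', but the working version logs 'recursing at 7 carrying 9'.
Crash: grade_run, line 5, RecursionError.
Call chain: main -> collect_span([-1, 0, 7, -3, -3, -4, 3, 9]) (called at line 26) -> grade_run(9, 0) (called at line 21) -> grade_run(9, 7) (called at line 5) ×21.
First divergence: position 6 — the shown line 'recursing at 9 carrying 7' should read 'recursing at 7 carrying 9'.
Intended log window:
  4: combined inputs 9 / 9
  5: recursing at 9 carrying 0
  6: recursing at 7 carrying 9
  7: recursing at 5 carrying 16
Execution walk:
  rate_window([-1, 0, 7, -3, -3, -4, 3, 9]) -> 9  [called from collect_span, line 18]
Log origins:
  1: from collect_span, line 17
  2: from rate_window, line 8
  3: from rate_window, line 13
  4: from collect_span, line 20
  5-26: from grade_run, line 4
A correct fix: line 5: replace `grade_run(bound + count, count - 2)` with `grade_run(count - 2, bound + count)`.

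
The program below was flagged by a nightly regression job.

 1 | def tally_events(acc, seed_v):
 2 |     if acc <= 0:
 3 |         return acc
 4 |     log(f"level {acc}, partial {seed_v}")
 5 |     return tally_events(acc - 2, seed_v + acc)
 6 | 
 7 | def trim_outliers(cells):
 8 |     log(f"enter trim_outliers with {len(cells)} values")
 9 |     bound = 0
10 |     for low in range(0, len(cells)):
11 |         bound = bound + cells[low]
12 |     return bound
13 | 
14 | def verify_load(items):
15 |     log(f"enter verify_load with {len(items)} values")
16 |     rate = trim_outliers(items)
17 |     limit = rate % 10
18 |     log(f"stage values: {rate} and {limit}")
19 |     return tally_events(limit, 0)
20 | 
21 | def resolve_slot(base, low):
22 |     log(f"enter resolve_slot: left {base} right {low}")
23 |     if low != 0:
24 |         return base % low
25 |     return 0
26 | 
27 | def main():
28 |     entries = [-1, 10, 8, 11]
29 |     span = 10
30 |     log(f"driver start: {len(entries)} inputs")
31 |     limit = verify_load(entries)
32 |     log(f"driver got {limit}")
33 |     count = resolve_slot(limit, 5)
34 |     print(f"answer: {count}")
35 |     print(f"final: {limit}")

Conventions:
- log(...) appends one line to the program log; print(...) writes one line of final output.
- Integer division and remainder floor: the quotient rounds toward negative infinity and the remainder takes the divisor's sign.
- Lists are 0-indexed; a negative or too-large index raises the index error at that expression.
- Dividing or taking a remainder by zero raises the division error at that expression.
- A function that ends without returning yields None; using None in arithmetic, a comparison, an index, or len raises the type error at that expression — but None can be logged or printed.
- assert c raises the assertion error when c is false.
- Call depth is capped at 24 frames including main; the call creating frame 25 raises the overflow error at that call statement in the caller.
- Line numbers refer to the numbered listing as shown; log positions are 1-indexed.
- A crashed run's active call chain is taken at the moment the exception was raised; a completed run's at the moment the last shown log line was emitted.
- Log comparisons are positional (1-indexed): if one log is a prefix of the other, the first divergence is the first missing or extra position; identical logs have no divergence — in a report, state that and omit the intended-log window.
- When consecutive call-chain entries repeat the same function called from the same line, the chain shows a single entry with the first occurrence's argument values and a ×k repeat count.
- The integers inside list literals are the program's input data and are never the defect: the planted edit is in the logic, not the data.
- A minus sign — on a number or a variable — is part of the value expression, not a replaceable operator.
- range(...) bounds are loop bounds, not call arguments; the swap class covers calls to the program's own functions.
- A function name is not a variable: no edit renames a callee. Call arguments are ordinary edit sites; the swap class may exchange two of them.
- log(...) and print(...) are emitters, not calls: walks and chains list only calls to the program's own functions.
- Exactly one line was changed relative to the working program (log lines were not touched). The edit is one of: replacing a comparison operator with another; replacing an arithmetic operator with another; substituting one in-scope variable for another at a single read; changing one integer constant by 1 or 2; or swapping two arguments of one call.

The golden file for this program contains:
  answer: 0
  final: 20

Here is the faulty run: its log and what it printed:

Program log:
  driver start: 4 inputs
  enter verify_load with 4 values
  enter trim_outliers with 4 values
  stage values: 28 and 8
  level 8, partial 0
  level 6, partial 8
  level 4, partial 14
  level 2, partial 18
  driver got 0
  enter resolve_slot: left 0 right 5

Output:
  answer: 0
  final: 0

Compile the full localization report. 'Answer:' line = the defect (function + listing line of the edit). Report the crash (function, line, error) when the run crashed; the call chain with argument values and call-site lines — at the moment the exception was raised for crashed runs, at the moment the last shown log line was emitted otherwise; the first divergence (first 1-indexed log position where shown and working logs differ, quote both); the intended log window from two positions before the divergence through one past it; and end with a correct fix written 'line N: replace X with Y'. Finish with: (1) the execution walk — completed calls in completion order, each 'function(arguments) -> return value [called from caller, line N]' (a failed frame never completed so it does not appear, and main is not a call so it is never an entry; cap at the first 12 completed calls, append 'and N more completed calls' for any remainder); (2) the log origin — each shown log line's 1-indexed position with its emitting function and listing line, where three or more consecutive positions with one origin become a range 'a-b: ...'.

Answer: the defect is in tally_events at line 3.
Key fact: At log position 9 the runs split — shown 'driver got 0', but the working version logs 'driver got 20'.
Call chain: main -> resolve_slot(0, 5) (called at line 33).
First divergence: position 9 — shown 'driver got 0', intended 'driver got 20'.
Intended log window:
  7: level 4, partial 14
  8: level 2, partial 18
  9: driver got 20
  10: enter resolve_slot: left 20 right 5
Execution walk:
  trim_outliers([-1, 10, 8, 11]) -> 28  [called from verify_load, line 16]
  tally_events(0, 20) -> 0  [called from tally_events, line 5]
  tally_events(2, 18) -> 0  [called from tally_events, line 5]
  tally_events(4, 14) -> 0  [called from tally_events, line 5]
  tally_events(6, 8) -> 0  [called from tally_events, line 5]
  tally_events(8, 0) -> 0  [called from verify_load, line 19]
  verify_load([-1, 10, 8, 11]) -> 0  [called from main, line 31]
  resolve_slot(0, 5) -> 0  [called from main, line 33]
Log line origins:
  1 — main, line 30
  2 — verify_load, line 15
  3 — trim_outliers, line 8
  4 — verify_load, line 18
  5-8 — tally_events, line 4
  9 — main, line 32
  10 — resolve_slot, line 22
A correct fix: line 3: replace `acc` with `seed_v`.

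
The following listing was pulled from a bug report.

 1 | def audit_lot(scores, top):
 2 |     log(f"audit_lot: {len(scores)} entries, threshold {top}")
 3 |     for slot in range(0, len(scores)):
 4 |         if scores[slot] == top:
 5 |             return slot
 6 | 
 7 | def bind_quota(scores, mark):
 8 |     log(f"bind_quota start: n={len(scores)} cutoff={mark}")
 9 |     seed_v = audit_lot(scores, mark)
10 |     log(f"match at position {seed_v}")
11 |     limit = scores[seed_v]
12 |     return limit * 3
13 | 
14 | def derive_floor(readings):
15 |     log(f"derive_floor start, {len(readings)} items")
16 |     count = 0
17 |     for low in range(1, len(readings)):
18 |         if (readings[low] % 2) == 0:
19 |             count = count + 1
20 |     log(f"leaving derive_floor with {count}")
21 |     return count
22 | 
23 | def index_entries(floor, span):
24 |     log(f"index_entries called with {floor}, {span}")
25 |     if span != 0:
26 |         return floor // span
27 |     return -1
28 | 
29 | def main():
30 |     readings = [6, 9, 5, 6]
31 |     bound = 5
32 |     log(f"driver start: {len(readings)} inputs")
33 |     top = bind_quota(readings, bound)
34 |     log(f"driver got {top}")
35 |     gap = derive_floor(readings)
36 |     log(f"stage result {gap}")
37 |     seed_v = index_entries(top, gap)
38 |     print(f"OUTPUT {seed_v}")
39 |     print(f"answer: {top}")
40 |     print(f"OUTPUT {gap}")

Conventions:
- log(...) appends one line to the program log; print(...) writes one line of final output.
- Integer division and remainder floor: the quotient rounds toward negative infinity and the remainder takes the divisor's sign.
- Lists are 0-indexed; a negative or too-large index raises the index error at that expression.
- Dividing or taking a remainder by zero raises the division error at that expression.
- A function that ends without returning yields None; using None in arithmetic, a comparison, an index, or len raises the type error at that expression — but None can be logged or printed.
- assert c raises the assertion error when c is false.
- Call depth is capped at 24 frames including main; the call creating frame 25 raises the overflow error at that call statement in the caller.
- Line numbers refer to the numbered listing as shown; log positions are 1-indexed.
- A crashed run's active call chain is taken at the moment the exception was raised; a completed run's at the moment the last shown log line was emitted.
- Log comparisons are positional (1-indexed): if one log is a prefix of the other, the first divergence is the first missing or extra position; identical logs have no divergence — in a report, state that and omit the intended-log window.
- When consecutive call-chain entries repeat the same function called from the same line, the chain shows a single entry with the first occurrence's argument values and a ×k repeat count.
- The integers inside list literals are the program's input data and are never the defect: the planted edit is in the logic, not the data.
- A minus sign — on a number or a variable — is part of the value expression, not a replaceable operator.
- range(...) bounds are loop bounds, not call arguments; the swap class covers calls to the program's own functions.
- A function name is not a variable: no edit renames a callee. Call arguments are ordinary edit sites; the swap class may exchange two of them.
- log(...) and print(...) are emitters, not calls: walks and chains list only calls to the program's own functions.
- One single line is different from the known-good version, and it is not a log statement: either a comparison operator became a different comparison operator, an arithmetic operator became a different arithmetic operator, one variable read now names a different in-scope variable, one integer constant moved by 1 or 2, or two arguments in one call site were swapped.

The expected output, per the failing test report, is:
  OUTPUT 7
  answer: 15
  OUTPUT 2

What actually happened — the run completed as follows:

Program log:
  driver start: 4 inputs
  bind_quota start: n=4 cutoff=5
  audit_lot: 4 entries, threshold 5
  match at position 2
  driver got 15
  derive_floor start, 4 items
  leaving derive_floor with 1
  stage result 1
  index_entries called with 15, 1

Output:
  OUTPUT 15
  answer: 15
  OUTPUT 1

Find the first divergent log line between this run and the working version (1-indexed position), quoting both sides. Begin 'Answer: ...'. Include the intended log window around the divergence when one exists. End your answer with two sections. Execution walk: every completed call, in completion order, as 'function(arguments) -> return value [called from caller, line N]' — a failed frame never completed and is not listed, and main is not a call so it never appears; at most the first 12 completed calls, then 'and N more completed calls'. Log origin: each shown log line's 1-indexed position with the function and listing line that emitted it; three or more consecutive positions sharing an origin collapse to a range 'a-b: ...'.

Answer: position 7 — the shown line 'leaving derive_floor with 1' should read 'leaving derive_floor with 2'.
Intended log window:
  5: driver got 15
  6: derive_floor start, 4 items
  7: leaving derive_floor with 2
  8: stage result 2
Execution walk:
  audit_lot([6, 9, 5, 6], 5) -> 2  [called from bind_quota, line 9]
  bind_quota([6, 9, 5, 6], 5) -> 15  [called from main, line 33]
  derive_floor([6, 9, 5, 6]) -> 1  [called from main, line 35]
  index_entries(15, 1) -> 15  [called from main, line 37]
Origin of each log line:
  1: emitted by main (line 32)
  2: emitted by bind_quota (line 8)
  3: emitted by audit_lot (line 2)
  4: emitted by bind_quota (line 10)
  5: emitted by main (line 34)
  6: emitted by derive_floor (line 15)
  7: emitted by derive_floor (line 20)
  8: emitted by main (line 36)
  9: emitted by index_entries (line 24)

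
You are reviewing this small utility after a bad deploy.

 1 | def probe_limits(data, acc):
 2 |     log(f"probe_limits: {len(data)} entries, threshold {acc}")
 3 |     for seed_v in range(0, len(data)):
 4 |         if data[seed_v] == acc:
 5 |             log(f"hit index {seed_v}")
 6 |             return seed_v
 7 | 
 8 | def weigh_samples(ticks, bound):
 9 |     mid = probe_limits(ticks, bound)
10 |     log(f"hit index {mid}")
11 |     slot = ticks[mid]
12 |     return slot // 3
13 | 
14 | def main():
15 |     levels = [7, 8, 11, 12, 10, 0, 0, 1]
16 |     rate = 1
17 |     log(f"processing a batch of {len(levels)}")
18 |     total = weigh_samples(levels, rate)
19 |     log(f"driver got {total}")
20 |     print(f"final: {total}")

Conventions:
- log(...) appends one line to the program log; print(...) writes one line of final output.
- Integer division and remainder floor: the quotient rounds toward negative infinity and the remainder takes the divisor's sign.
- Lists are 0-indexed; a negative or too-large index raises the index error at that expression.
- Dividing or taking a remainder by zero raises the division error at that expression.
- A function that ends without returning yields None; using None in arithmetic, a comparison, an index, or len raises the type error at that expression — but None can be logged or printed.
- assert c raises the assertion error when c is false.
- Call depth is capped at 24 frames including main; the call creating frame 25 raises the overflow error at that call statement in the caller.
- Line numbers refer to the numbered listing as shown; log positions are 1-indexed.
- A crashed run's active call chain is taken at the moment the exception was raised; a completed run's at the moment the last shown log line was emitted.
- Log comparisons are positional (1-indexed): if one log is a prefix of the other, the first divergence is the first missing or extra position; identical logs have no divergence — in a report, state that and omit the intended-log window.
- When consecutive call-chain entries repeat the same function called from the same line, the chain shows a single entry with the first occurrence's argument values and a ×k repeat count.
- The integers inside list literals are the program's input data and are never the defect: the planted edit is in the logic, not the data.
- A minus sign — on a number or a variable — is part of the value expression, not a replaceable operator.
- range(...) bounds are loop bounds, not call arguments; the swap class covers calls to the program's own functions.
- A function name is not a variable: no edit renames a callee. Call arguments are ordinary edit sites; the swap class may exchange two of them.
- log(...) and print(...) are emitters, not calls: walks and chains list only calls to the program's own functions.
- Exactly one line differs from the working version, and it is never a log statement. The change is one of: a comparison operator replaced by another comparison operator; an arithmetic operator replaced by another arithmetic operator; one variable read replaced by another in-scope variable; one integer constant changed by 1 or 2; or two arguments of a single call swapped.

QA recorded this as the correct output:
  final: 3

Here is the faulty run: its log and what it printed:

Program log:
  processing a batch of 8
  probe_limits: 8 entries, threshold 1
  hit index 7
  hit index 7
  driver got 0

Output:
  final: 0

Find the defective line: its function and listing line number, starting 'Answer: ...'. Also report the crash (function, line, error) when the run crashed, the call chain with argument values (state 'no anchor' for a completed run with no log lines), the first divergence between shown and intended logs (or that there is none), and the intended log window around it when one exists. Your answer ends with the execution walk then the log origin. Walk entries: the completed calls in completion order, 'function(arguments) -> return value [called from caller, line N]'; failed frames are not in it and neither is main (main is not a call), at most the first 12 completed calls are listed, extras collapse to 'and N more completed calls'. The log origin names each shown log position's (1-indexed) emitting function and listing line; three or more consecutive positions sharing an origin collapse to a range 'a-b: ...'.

Answer: the defect is in weigh_samples at line 12.
Key fact: The earliest visible damage is log position 5 — 'driver got 0' rather than the intended 'driver got 3'.
Call chain: main.
First divergence: at position 5 the run shows 'driver got 0' where the working version logs 'driver got 3'.
Intended log window:
  3: hit index 7
  4: hit index 7
  5: driver got 3
Execution walk:
  probe_limits([7, 8, 11, 12, 10, 0, 0, 1], 1) -> 7  [called from weigh_samples, line 9]
  weigh_samples([7, 8, 11, 12, 10, 0, 0, 1], 1) -> 0  [called from main, line 18]
Log origins:
  1: logged in main at line 17
  2: logged in probe_limits at line 2
  3: logged in probe_limits at line 5
  4: logged in weigh_samples at line 10
  5: logged in main at line 19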